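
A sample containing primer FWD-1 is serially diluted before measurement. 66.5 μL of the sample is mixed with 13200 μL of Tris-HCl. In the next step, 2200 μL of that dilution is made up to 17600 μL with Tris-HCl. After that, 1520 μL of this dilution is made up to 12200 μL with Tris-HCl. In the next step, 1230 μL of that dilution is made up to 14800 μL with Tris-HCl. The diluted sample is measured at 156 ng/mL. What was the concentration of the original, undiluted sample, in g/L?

Overall dilution factor = 199.5 × 8 × 8.026 × 12.03 = 1.54 × 10⁵.
Original = 156 ng/mL × 1.54 × 10⁵ = 2.40 × 10⁷ ng/mL = 24.0 g/L.

24.0 g/L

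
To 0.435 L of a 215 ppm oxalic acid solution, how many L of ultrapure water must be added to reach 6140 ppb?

6140 ppb = 6.14 ppm.
V₂ = C₁V₁/C₂ = 215 × 0.435 / 6.14 = 15.2 L.
Diluent to add = V₂ − V₁ = 15.2 − 0.435 = 14.8 L.

14.8 L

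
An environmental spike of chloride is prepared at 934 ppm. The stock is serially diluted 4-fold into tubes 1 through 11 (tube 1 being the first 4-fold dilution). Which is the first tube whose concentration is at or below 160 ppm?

Tube n has concentration 934 ppm / 4ⁿ.
Need 4ⁿ ≥ 934 ppm / 160 ppm = 5.84, so n ≥ 1.27.
First such tube: n = 2.

tube 2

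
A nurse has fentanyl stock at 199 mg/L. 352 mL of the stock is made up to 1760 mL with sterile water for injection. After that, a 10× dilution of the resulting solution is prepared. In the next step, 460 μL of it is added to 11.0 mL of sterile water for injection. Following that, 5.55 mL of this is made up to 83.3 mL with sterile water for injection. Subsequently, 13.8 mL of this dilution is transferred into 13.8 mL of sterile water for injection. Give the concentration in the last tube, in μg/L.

Overall dilution factor = 5 × 10 × 24.91 × 15.01 × 2 = 3.74 × 10⁴.
199 mg/L / 3.74 × 10⁴ = 5.32 × 10⁻³ mg/L = 5.32 μg/L.

5.32 μg/L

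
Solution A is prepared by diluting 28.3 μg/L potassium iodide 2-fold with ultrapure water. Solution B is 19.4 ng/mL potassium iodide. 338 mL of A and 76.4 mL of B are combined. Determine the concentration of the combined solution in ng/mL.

15.1 ng/mL

C_A = 28.3 μg/L / 2 = 14.2 μg/L.
C_B = 19.4 ng/mL = 19.4 μg/L.
C_mix = (C_A·V_A + C_B·V_B)/(V_A + V_B) = (14.2×338 + 19.4×76.4) / 414.4 = 15.1 μg/L = 15.1 ng/mL.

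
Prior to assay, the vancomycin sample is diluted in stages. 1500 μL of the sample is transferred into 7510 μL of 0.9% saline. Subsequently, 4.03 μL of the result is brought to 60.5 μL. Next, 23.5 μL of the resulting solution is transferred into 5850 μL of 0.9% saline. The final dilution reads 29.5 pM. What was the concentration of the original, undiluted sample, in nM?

665 nM

Overall dilution factor = 6.007 × 15.01 × 249.9 = 2.25 × 10⁴.
Original = 29.5 pM × 2.25 × 10⁴ = 6.65 × 10⁵ pM = 665 nM.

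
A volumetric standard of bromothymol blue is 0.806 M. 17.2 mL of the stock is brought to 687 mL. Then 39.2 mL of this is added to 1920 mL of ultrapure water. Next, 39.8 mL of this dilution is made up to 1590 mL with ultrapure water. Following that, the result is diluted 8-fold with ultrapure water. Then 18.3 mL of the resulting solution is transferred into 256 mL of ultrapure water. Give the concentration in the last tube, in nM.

Overall dilution factor = 39.94 × 49.98 × 39.95 × 8 × 14.99 = 9.56 × 10⁶.
0.806 M / 9.56 × 10⁶ = 8.43 × 10⁻⁸ M = 84.3 nM.

84.3 nM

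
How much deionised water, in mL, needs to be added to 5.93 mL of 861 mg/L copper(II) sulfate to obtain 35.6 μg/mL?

35.6 μg/mL = 35.6 mg/L.
V₂ = C₁V₁/C₂ = 861 × 5.93 / 35.6 = 143 mL.
Diluent to add = V₂ − V₁ = 143 − 5.93 = 137 mL.

137 mL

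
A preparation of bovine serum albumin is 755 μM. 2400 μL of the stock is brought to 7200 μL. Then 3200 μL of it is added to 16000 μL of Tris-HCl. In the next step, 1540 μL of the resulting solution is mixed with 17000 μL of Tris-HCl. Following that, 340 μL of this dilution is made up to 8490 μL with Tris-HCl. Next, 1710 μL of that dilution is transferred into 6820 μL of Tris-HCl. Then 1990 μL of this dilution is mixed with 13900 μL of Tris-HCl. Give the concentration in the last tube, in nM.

3.50 nM

Overall dilution factor = 3 × 6 × 12.04 × 24.97 × 4.988 × 7.985 = 2.16 × 10⁵.
755 μM / 2.16 × 10⁵ = 3.50 × 10⁻³ μM = 3.50 nM.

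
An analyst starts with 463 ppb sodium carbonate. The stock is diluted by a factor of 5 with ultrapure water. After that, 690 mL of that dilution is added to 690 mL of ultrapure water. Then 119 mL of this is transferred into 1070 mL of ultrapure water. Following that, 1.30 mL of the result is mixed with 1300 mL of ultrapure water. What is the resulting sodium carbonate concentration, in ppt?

Overall dilution factor = 5 × 2 × 9.992 × 1001 = 1.00 × 10⁵.
463 ppb / 1.00 × 10⁵ = 4.63 × 10⁻³ ppb = 4.63 ppt.

4.63 ppt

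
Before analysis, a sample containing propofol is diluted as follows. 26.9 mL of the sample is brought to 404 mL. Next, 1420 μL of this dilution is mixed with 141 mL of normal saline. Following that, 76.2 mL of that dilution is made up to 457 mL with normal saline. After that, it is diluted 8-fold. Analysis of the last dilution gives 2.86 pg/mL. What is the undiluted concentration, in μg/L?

Overall dilution factor = 15.02 × 100.3 × 5.997 × 8 = 7.23 × 10⁴.
Original = 2.86 pg/mL × 7.23 × 10⁴ = 2.07 × 10⁵ pg/mL = 207 μg/L.

207 μg/L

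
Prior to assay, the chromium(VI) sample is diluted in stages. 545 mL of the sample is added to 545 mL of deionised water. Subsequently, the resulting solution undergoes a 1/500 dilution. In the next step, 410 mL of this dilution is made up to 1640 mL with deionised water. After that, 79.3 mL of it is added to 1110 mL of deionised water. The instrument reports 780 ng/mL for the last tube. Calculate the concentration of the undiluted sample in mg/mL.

Overall dilution factor = 2 × 500 × 4 × 15.00 = 6.00 × 10⁴.
Original = 780 ng/mL × 6.00 × 10⁴ = 4.68 × 10⁷ ng/mL = 46.8 mg/mL.

46.8 mg/mL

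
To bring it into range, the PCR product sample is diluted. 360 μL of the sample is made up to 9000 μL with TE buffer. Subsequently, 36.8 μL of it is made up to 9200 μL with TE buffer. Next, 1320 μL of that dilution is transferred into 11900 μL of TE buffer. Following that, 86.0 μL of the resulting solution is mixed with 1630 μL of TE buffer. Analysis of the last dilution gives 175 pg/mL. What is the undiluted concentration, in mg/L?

219 mg/L

Overall dilution factor = 25 × 250 × 10.02 × 19.95 = 1.25 × 10⁶.
Original = 175 pg/mL × 1.25 × 10⁶ = 2.19 × 10⁸ pg/mL = 219 mg/L.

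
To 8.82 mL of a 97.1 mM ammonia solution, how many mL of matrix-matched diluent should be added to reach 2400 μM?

2400 μM = 2.40 mM.
V₂ = C₁V₁/C₂ = 97.1 × 8.82 / 2.40 = 357 mL.
Diluent to add = V₂ − V₁ = 357 − 8.82 = 348 mL.

348 mL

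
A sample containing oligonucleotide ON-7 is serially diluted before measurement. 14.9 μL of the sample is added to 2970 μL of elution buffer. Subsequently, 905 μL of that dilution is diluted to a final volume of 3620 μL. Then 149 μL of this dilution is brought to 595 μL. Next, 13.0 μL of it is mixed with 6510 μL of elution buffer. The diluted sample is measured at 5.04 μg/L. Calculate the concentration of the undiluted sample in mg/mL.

Overall dilution factor = 200.3 × 4 × 3.993 × 501.8 = 1.61 × 10⁶.
Original = 5.04 μg/L × 1.61 × 10⁶ = 8.09 × 10⁶ μg/L = 8.09 mg/mL.

8.09 mg/mL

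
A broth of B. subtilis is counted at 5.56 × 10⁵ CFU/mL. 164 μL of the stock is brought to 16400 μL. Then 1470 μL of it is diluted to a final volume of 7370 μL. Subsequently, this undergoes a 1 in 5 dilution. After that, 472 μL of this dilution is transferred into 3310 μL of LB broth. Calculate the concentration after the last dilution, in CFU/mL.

27.7 CFU/mL

Overall dilution factor = 100 × 5.014 × 5 × 8.013 = 2.01 × 10⁴.
5.56 × 10⁵ CFU/mL / 2.01 × 10⁴ = 27.7 CFU/mL.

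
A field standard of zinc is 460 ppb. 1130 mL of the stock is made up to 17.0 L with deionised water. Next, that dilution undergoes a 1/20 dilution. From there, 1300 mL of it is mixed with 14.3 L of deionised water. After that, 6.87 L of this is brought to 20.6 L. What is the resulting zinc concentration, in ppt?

Overall dilution factor = 15.04 × 20 × 12 × 2.999 = 1.08 × 10⁴.
460 ppb / 1.08 × 10⁴ = 0.0425 ppb = 42.5 ppt.

42.5 ppt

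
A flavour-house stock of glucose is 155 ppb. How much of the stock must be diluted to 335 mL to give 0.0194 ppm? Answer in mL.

0.0194 ppm = 19.4 ppb.
V₁ = C₂V₂/C₁ = 19.4 × 335 / 155 = 41.9 mL.

41.9 mL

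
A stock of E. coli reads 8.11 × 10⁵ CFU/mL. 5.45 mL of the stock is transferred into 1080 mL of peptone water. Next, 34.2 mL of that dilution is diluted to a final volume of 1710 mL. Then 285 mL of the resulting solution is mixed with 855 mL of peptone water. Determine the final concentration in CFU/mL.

Overall dilution factor = 199.2 × 50 × 4 = 3.98 × 10⁴.
8.11 × 10⁵ CFU/mL / 3.98 × 10⁴ = 20.4 CFU/mL.

20.4 CFU/mL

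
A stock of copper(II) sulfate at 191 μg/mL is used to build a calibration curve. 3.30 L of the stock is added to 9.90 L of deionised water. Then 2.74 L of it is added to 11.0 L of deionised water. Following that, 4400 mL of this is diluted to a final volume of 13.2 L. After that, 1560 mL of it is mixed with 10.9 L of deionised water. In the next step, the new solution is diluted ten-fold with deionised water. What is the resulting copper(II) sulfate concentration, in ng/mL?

Overall dilution factor = 4 × 5.015 × 3 × 7.987 × 10 = 4806.
191 μg/mL / 4806 = 0.0397 μg/mL = 39.7 ng/mL.

39.7 ng/mL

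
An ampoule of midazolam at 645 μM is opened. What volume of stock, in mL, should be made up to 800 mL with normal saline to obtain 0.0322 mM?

39.9 mL

0.0322 mM = 32.2 μM.
V₁ = C₂V₂/C₁ = 32.2 × 800 / 645 = 39.9 mL.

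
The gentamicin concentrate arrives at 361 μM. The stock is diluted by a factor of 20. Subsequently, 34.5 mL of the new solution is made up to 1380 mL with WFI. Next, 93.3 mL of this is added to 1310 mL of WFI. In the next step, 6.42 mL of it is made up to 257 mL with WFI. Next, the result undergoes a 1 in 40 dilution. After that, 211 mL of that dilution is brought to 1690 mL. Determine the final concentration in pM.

Overall dilution factor = 20 × 40 × 15.04 × 40.03 × 40 × 8.009 = 1.54 × 10⁸.
361 μM / 1.54 × 10⁸ = 2.34 × 10⁻⁶ μM = 2.34 pM.

2.34 pM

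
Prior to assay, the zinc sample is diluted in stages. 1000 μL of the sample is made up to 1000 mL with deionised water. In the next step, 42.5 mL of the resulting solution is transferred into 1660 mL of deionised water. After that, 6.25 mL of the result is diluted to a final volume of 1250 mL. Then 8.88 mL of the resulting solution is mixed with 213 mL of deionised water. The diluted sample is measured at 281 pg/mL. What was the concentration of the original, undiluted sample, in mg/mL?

56.3 mg/mL

Overall dilution factor = 1000 × 40.06 × 200 × 24.99 = 2.00 × 10⁸.
Original = 281 pg/mL × 2.00 × 10⁸ = 5.63 × 10¹⁰ pg/mL = 56.3 mg/mL.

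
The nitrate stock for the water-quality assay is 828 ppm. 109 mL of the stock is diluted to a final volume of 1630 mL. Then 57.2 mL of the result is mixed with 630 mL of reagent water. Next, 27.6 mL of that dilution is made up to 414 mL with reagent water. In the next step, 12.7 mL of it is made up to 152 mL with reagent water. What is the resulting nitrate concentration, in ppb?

25.7 ppb

Overall dilution factor = 14.95 × 12.01 × 15 × 11.97 = 3.23 × 10⁴.
828 ppm / 3.23 × 10⁴ = 0.0257 ppm = 25.7 ppb.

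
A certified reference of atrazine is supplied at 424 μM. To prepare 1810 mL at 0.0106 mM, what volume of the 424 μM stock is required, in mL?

45.2 mL

0.0106 mM = 10.6 μM.
V₁ = C₂V₂/C₁ = 10.6 × 1810 / 424 = 45.2 mL.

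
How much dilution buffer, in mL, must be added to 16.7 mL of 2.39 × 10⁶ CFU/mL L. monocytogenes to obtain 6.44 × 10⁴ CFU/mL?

V₂ = C₁V₁/C₂ = 2.39 × 10⁶ × 16.7 / 6.44 × 10⁴ = 620 mL.
Diluent to add = V₂ − V₁ = 620 − 16.7 = 603 mL.

603 mL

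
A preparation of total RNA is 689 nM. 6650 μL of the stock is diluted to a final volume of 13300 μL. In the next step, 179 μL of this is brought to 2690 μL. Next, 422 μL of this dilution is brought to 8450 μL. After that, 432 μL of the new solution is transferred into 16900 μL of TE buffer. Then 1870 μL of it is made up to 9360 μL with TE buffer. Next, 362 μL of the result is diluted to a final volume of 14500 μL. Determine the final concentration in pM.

0.142 pM

Overall dilution factor = 2 × 15.03 × 20.02 × 40.12 × 5.005 × 40.06 = 4.84 × 10⁶.
689 nM / 4.84 × 10⁶ = 1.42 × 10⁻⁴ nM = 0.142 pM.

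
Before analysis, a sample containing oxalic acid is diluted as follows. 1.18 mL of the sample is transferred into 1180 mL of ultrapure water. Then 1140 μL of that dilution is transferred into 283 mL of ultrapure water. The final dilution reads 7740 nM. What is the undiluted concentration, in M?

Overall dilution factor = 1001 × 249.2 = 2.49 × 10⁵.
Original = 7740 nM × 2.49 × 10⁵ = 1.93 × 10⁹ nM = 1.93 M.

1.93 M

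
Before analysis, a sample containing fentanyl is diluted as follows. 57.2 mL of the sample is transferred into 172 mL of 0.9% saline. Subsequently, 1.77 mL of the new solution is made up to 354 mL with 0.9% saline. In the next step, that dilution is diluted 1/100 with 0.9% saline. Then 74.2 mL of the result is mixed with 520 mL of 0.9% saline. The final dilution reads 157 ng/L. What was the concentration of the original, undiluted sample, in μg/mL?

Overall dilution factor = 4.007 × 200 × 100 × 8.008 = 6.42 × 10⁵.
Original = 157 ng/L × 6.42 × 10⁵ = 1.01 × 10⁸ ng/L = 101 μg/mL.

101 μg/mL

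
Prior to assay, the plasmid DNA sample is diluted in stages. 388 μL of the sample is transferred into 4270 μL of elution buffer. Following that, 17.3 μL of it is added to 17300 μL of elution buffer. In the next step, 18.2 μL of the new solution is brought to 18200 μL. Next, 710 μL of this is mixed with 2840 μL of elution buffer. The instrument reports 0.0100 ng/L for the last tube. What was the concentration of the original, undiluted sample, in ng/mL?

601 ng/mL

Overall dilution factor = 12.01 × 1001 × 1000 × 5 = 6.01 × 10⁷.
Original = 0.0100 ng/L × 6.01 × 10⁷ = 6.01 × 10⁵ ng/L = 601 ng/mL.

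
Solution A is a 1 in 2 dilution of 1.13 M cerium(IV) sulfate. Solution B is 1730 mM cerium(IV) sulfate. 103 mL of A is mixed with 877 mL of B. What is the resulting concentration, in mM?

C_A = 1.13 M / 2 = 0.565 M.
C_B = 1730 mM = 1.73 M.
C_mix = (C_A·V_A + C_B·V_B)/(V_A + V_B) = (0.565×103 + 1.73×877) / 980.0 = 1.61 M = 1610 mM.

1610 mM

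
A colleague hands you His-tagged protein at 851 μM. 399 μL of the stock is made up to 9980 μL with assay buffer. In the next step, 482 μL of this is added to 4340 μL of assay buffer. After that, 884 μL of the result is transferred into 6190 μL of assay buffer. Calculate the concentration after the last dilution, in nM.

Overall dilution factor = 25.01 × 10.00 × 8.002 = 2002.
851 μM / 2002 = 0.425 μM = 425 nM.

425 nM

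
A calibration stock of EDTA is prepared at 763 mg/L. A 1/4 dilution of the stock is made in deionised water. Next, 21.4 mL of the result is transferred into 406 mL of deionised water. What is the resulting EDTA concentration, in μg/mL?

Overall dilution factor = 4 × 19.97 = 79.9.
763 mg/L / 79.9 = 9.55 mg/L = 9.55 μg/mL.

9.55 μg/mL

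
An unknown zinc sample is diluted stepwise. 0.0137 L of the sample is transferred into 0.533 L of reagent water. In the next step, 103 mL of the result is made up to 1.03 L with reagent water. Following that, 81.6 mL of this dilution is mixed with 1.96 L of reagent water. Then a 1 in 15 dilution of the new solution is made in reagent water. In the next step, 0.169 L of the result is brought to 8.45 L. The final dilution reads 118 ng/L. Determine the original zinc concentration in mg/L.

884 mg/L

Overall dilution factor = 39.91 × 10 × 25.02 × 15 × 50 = 7.49 × 10⁶.
Original = 118 ng/L × 7.49 × 10⁶ = 8.84 × 10⁸ ng/L = 884 mg/L.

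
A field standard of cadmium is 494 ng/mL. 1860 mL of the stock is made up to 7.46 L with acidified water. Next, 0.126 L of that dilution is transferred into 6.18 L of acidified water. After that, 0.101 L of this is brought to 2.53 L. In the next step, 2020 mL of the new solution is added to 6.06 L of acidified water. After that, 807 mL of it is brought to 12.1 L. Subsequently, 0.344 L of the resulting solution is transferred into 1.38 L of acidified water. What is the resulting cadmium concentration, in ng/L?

Overall dilution factor = 4.011 × 50.05 × 25.05 × 4 × 14.99 × 5.012 = 1.51 × 10⁶.
494 ng/mL / 1.51 × 10⁶ = 3.27 × 10⁻⁴ ng/mL = 0.327 ng/L.

0.327 ng/L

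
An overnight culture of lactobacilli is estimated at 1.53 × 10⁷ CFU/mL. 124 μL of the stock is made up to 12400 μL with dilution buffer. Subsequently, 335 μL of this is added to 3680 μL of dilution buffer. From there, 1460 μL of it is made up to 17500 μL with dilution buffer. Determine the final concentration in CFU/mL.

Overall dilution factor = 100 × 11.99 × 11.99 = 1.44 × 10⁴.
1.53 × 10⁷ CFU/mL / 1.44 × 10⁴ = 1070 CFU/mL.

1070 CFU/mL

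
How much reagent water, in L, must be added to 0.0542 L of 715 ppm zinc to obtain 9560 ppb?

9560 ppb = 9.56 ppm.
V₂ = C₁V₁/C₂ = 715 × 0.0542 / 9.56 = 4.05 L.
Diluent to add = V₂ − V₁ = 4.05 − 0.0542 = 4.00 L.

4.00 L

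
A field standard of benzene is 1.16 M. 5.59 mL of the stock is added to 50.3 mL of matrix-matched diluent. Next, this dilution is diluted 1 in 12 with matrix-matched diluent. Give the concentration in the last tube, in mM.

Overall dilution factor = 9.998 × 12 = 120.
1.16 M / 120 = 9.67 × 10⁻³ M = 9.67 mM.

9.67 mM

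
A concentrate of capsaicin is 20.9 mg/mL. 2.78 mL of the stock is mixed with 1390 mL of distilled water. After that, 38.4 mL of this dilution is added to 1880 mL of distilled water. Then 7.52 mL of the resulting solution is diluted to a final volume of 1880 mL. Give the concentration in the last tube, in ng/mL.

Overall dilution factor = 501 × 49.96 × 250 = 6.26 × 10⁶.
20.9 mg/mL / 6.26 × 10⁶ = 3.34 × 10⁻⁶ mg/mL = 3.34 ng/mL.

3.34 ng/mL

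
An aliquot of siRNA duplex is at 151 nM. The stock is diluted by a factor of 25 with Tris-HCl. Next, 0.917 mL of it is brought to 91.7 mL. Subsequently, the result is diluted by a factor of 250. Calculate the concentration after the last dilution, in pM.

Overall dilution factor = 25 × 100 × 250 = 6.25 × 10⁵.
151 nM / 6.25 × 10⁵ = 2.42 × 10⁻⁴ nM = 0.242 pM.

0.242 pM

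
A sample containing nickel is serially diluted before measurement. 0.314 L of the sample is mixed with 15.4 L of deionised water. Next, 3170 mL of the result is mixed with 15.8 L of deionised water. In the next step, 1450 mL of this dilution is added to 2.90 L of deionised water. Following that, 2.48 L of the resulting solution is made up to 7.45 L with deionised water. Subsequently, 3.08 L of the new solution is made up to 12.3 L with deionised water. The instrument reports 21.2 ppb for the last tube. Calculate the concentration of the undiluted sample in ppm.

228 ppm

Overall dilution factor = 50.04 × 5.984 × 3 × 3.004 × 3.994 = 1.08 × 10⁴.
Original = 21.2 ppb × 1.08 × 10⁴ = 2.28 × 10⁵ ppb = 228 ppm.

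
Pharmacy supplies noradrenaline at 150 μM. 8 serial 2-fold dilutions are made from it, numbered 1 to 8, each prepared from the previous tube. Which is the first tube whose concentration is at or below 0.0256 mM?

tube 3

Tube n has concentration 150 μM / 2ⁿ.
Need 2ⁿ ≥ 150 μM / 0.0256 mM = 5.86, so n ≥ 2.55.
First such tube: n = 3.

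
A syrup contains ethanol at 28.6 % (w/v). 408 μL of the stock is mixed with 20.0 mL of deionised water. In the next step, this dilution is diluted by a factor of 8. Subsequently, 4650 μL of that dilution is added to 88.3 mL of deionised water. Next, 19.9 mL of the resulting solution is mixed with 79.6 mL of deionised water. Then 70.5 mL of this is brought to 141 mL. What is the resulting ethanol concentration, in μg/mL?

3.58 μg/mL

Overall dilution factor = 50.02 × 8 × 19.99 × 5 × 2 = 8.00 × 10⁴.
28.6 % (w/v) / 8.00 × 10⁴ = 3.58 × 10⁻⁴ % (w/v) = 3.58 μg/mL.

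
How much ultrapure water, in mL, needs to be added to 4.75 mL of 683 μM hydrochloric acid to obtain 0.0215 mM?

0.0215 mM = 21.5 μM.
V₂ = C₁V₁/C₂ = 683 × 4.75 / 21.5 = 151 mL.
Diluent to add = V₂ − V₁ = 151 − 4.75 = 146 mL.

146 mL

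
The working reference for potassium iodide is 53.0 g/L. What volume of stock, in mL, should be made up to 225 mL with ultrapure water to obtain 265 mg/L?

265 mg/L = 0.265 g/L.
V₁ = C₂V₂/C₁ = 0.265 × 225 / 53.0 = 1.12 mL.

1.12 mL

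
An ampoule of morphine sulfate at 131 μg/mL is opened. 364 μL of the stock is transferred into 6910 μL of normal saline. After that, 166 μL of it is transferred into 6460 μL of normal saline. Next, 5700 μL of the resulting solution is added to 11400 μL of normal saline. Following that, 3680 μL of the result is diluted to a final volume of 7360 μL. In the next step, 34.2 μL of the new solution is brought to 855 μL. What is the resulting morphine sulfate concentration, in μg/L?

1.09 μg/L

Overall dilution factor = 19.98 × 39.92 × 3 × 2 × 25 = 1.20 × 10⁵.
131 μg/mL / 1.20 × 10⁵ = 1.09 × 10⁻³ μg/mL = 1.09 μg/L.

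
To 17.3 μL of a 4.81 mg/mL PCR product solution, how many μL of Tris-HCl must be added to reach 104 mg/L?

104 mg/L = 0.104 mg/mL.
V₂ = C₁V₁/C₂ = 4.81 × 17.3 / 0.104 = 800 μL.
Diluent to add = V₂ − V₁ = 800 − 17.3 = 783 μL.

783 μL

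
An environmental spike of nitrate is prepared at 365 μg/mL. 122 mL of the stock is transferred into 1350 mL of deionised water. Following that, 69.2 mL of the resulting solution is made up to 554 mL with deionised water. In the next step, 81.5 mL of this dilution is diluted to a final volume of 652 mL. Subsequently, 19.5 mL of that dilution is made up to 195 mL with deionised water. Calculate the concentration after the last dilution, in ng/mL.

47.2 ng/mL

Overall dilution factor = 12.07 × 8.006 × 8 × 10 = 7728.
365 μg/mL / 7728 = 0.0472 μg/mL = 47.2 ng/mL.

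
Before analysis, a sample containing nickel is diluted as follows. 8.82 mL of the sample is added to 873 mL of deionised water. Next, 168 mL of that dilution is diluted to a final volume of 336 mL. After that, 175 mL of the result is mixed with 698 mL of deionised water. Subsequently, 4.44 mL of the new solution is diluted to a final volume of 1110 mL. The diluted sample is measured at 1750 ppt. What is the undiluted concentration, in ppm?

Overall dilution factor = 99.98 × 2 × 4.989 × 250 = 2.49 × 10⁵.
Original = 1750 ppt × 2.49 × 10⁵ = 4.36 × 10⁸ ppt = 436 ppm.

436 ppm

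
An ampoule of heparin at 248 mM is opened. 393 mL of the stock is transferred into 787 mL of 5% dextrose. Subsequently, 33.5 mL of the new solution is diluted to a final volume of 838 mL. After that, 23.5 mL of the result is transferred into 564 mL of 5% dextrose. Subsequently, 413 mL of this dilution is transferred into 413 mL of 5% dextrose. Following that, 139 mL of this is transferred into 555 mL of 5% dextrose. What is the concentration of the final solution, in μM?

13.2 μM

Overall dilution factor = 3.003 × 25.01 × 25 × 2 × 4.993 = 1.88 × 10⁴.
248 mM / 1.88 × 10⁴ = 0.0132 mM = 13.2 μM.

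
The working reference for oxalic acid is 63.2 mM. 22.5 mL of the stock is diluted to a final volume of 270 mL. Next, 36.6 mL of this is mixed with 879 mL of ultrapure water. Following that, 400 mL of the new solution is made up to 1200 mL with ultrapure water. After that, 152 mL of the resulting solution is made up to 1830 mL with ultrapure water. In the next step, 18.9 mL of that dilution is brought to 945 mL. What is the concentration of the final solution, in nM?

117 nM

Overall dilution factor = 12 × 25.02 × 3 × 12.04 × 50 = 5.42 × 10⁵.
63.2 mM / 5.42 × 10⁵ = 1.17 × 10⁻⁴ mM = 117 nM.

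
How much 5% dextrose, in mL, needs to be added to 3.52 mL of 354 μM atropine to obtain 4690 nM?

262 mL

4690 nM = 4.69 μM.
V₂ = C₁V₁/C₂ = 354 × 3.52 / 4.69 = 266 mL.
Diluent to add = V₂ − V₁ = 266 − 3.52 = 262 mL.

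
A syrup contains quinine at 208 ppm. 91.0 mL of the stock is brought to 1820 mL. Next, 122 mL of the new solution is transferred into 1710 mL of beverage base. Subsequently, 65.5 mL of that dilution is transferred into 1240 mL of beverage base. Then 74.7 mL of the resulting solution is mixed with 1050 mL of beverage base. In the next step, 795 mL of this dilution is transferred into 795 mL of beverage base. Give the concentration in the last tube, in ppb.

1.15 ppb

Overall dilution factor = 20 × 15.02 × 19.93 × 15.06 × 2 = 1.80 × 10⁵.
208 ppm / 1.80 × 10⁵ = 1.15 × 10⁻³ ppm = 1.15 ppb.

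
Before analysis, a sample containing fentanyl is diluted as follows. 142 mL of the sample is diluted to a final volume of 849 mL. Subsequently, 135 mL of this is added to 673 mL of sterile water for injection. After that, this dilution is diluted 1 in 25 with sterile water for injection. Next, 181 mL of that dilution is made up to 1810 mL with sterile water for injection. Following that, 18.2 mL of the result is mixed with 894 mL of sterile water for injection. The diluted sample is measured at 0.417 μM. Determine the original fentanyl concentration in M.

Overall dilution factor = 5.979 × 5.985 × 25 × 10 × 50.12 = 4.48 × 10⁵.
Original = 0.417 μM × 4.48 × 10⁵ = 1.87 × 10⁵ μM = 0.187 M.

0.187 M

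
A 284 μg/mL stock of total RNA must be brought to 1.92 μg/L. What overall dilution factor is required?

Factor = C₀/C_target = 284 μg/mL / 1.92 μg/L = 1.48 × 10⁵.

1.48 × 10⁵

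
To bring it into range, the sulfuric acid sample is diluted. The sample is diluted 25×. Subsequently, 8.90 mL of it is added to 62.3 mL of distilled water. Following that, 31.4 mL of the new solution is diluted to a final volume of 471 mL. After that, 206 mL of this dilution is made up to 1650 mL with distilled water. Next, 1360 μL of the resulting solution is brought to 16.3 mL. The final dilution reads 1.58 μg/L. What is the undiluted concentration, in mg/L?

455 mg/L

Overall dilution factor = 25 × 8 × 15 × 8.010 × 11.99 = 2.88 × 10⁵.
Original = 1.58 μg/L × 2.88 × 10⁵ = 4.55 × 10⁵ μg/L = 455 mg/L.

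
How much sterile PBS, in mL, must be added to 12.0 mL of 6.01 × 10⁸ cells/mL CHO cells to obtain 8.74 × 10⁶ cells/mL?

V₂ = C₁V₁/C₂ = 6.01 × 10⁸ × 12.0 / 8.74 × 10⁶ = 825 mL.
Diluent to add = V₂ − V₁ = 825 − 12.0 = 813 mL.

813 mL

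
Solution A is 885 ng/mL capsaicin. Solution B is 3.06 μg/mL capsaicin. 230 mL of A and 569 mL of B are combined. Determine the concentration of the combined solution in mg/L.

C_B = 3.06 μg/mL = 3060 ng/mL.
C_mix = (C_A·V_A + C_B·V_B)/(V_A + V_B) = (885×230 + 3060×569) / 799.0 = 2434 ng/mL = 2.43 mg/L.

2.43 mg/L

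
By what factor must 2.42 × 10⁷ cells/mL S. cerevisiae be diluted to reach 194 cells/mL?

1.25 × 10⁵

Factor = C₀/C_target = 2.42 × 10⁷ cells/mL / 194 cells/mL = 1.25 × 10⁵.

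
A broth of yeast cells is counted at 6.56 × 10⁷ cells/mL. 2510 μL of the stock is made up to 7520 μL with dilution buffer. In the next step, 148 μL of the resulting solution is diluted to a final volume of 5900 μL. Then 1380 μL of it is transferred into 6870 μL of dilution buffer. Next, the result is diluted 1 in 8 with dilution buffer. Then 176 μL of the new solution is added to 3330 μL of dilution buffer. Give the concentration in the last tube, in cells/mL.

Overall dilution factor = 2.996 × 39.86 × 5.978 × 8 × 19.92 = 1.14 × 10⁵.
6.56 × 10⁷ cells/mL / 1.14 × 10⁵ = 577 cells/mL.

577 cells/mL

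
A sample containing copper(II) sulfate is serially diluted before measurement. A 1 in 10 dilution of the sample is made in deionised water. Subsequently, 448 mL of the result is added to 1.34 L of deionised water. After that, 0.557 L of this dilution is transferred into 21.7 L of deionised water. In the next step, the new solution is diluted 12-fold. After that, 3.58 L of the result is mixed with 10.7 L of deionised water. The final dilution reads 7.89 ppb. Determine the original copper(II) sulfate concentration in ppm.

602 ppm

Overall dilution factor = 10 × 3.991 × 39.96 × 12 × 3.989 = 7.63 × 10⁴.
Original = 7.89 ppb × 7.63 × 10⁴ = 6.02 × 10⁵ ppb = 602 ppm.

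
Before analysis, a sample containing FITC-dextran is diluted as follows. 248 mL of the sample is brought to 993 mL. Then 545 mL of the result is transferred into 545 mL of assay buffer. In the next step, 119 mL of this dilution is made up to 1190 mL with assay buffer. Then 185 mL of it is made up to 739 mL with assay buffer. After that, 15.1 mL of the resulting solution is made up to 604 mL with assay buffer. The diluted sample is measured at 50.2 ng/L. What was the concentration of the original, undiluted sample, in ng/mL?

642 ng/mL

Overall dilution factor = 4.004 × 2 × 10 × 3.995 × 40 = 1.28 × 10⁴.
Original = 50.2 ng/L × 1.28 × 10⁴ = 6.42 × 10⁵ ng/L = 642 ng/mL.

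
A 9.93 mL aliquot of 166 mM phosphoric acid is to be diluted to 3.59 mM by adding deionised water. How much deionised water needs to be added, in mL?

V₂ = C₁V₁/C₂ = 166 × 9.93 / 3.59 = 459 mL.
Diluent to add = V₂ − V₁ = 459 − 9.93 = 449 mL.

449 mL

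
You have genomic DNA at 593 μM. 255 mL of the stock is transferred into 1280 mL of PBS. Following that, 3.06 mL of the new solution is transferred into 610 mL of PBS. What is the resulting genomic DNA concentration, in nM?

492 nM

Overall dilution factor = 6.020 × 200.3 = 1206.
593 μM / 1206 = 0.492 μM = 492 nM.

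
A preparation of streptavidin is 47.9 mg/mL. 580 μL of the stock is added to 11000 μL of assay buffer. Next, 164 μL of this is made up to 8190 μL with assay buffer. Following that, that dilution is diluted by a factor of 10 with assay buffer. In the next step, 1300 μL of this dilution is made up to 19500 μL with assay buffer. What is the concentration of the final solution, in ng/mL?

Overall dilution factor = 19.97 × 49.94 × 10 × 15 = 1.50 × 10⁵.
47.9 mg/mL / 1.50 × 10⁵ = 3.20 × 10⁻⁴ mg/mL = 320 ng/mL.

320 ng/mL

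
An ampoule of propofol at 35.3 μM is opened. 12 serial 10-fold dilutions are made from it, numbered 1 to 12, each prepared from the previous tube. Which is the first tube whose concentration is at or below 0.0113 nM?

Tube n has concentration 35.3 μM / 10ⁿ.
Need 10ⁿ ≥ 35.3 μM / 0.0113 nM = 3.12 × 10⁶, so n ≥ 6.49.
First such tube: n = 7.

tube 7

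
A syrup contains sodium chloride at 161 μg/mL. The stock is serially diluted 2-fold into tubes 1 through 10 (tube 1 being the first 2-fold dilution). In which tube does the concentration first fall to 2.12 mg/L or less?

tube 7

Tube n has concentration 161 μg/mL / 2ⁿ.
Need 2ⁿ ≥ 161 μg/mL / 2.12 mg/L = 75.9, so n ≥ 6.25.
First such tube: n = 7.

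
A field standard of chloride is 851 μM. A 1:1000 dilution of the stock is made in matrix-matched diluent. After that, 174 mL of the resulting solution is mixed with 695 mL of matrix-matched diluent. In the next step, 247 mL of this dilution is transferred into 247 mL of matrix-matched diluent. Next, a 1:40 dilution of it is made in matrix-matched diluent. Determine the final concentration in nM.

Overall dilution factor = 1000 × 4.994 × 2 × 40 = 4.00 × 10⁵.
851 μM / 4.00 × 10⁵ = 2.13 × 10⁻³ μM = 2.13 nM.

2.13 nM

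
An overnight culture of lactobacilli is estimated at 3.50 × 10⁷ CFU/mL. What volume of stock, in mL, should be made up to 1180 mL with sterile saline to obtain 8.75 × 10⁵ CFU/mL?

29.5 mL

V₁ = C₂V₂/C₁ = 8.75 × 10⁵ × 1180 / 3.50 × 10⁷ = 29.5 mL.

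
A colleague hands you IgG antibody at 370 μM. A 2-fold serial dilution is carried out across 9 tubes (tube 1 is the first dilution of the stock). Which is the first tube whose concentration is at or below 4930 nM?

tube 7

Tube n has concentration 370 μM / 2ⁿ.
Need 2ⁿ ≥ 370 μM / 4930 nM = 75.1, so n ≥ 6.23.
First such tube: n = 7.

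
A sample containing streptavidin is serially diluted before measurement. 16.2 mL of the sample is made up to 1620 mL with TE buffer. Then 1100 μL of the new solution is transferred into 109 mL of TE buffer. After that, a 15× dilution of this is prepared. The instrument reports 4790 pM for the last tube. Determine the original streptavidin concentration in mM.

0.719 mM

Overall dilution factor = 100 × 100.1 × 15 = 1.50 × 10⁵.
Original = 4790 pM × 1.50 × 10⁵ = 7.19 × 10⁸ pM = 0.719 mM.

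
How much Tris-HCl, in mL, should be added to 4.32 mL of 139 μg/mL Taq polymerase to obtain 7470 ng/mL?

7470 ng/mL = 7.47 μg/mL.
V₂ = C₁V₁/C₂ = 139 × 4.32 / 7.47 = 80.4 mL.
Diluent to add = V₂ − V₁ = 80.4 − 4.32 = 76.1 mL.

76.1 mL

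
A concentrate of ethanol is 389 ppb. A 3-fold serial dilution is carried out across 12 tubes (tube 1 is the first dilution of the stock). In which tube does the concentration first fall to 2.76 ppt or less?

tube 11

Tube n has concentration 389 ppb / 3ⁿ.
Need 3ⁿ ≥ 389 ppb / 2.76 ppt = 1.41 × 10⁵, so n ≥ 10.79.
First such tube: n = 11.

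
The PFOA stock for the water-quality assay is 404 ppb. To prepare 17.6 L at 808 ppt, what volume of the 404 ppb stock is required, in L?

0.0352 L

808 ppt = 0.808 ppb.
V₁ = C₂V₂/C₁ = 0.808 × 17.6 / 404 = 0.0352 L.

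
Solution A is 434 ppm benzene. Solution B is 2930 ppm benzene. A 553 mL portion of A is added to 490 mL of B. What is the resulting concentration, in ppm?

C_mix = (C_A·V_A + C_B·V_B)/(V_A + V_B) = (434×553 + 2930×490) / 1043 = 1607 ppm.

1610 ppm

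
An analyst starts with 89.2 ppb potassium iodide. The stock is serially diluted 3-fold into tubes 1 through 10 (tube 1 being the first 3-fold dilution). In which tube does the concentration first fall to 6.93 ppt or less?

Tube n has concentration 89.2 ppb / 3ⁿ.
Need 3ⁿ ≥ 89.2 ppb / 6.93 ppt = 1.29 × 10⁴, so n ≥ 8.61.
First such tube: n = 9.

tube 9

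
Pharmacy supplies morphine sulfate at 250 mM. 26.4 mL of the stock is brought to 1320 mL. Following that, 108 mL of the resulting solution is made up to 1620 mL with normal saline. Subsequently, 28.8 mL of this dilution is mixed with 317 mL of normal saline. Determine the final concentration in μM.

27.8 μM

Overall dilution factor = 50 × 15 × 12.01 = 9005.
250 mM / 9005 = 0.0278 mM = 27.8 μM.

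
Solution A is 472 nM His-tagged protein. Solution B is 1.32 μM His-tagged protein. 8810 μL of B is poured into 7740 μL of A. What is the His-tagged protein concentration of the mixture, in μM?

C_B = 1.32 μM = 1320 nM.
C_mix = (C_A·V_A + C_B·V_B)/(V_A + V_B) = (472×7740 + 1320×8810) / 16550 = 923 nM = 0.923 μM.

0.923 μM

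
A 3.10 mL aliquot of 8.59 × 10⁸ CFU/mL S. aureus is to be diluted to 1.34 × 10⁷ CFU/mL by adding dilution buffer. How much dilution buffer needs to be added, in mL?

V₂ = C₁V₁/C₂ = 8.59 × 10⁸ × 3.10 / 1.34 × 10⁷ = 199 mL.
Diluent to add = V₂ − V₁ = 199 − 3.10 = 196 mL.

196 mL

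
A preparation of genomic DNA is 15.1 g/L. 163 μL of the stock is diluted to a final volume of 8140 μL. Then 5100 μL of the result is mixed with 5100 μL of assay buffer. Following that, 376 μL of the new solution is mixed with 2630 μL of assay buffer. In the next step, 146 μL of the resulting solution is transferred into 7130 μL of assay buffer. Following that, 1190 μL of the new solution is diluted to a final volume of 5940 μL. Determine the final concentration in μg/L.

Overall dilution factor = 49.94 × 2 × 7.995 × 49.84 × 4.992 = 1.99 × 10⁵.
15.1 g/L / 1.99 × 10⁵ = 7.60 × 10⁻⁵ g/L = 76.0 μg/L.

76.0 μg/L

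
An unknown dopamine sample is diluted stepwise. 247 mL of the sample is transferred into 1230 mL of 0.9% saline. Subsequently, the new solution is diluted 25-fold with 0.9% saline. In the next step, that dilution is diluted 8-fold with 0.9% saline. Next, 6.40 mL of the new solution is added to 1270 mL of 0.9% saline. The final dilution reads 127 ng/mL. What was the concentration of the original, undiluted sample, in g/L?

Overall dilution factor = 5.980 × 25 × 8 × 199.4 = 2.39 × 10⁵.
Original = 127 ng/mL × 2.39 × 10⁵ = 3.03 × 10⁷ ng/mL = 30.3 g/L.

30.3 g/L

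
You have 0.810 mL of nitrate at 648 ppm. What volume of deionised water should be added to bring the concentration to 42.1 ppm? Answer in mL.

V₂ = C₁V₁/C₂ = 648 × 0.810 / 42.1 = 12.5 mL.
Diluent to add = V₂ − V₁ = 12.5 − 0.810 = 11.7 mL.

11.7 mL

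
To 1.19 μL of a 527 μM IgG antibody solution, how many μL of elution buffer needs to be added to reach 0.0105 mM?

0.0105 mM = 10.5 μM.
V₂ = C₁V₁/C₂ = 527 × 1.19 / 10.5 = 59.7 μL.
Diluent to add = V₂ − V₁ = 59.7 − 1.19 = 58.5 μL.

58.5 μL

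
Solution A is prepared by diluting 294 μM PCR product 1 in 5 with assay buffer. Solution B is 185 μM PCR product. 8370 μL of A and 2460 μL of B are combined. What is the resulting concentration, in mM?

C_A = 294 μM / 5 = 58.8 μM.
C_mix = (C_A·V_A + C_B·V_B)/(V_A + V_B) = (58.8×8370 + 185×2460) / 10830 = 87.5 μM = 0.0875 mM.

0.0875 mM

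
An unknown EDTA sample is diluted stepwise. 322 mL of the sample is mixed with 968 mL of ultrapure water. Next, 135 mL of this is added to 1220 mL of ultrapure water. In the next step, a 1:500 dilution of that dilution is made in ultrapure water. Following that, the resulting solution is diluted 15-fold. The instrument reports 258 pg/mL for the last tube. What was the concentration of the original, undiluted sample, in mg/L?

77.8 mg/L

Overall dilution factor = 4.006 × 10.04 × 500 × 15 = 3.02 × 10⁵.
Original = 258 pg/mL × 3.02 × 10⁵ = 7.78 × 10⁷ pg/mL = 77.8 mg/L.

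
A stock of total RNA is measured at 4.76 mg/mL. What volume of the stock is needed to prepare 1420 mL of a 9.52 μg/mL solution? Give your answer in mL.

2.84 mL

9.52 μg/mL = 9.52 × 10⁻³ mg/mL.
V₁ = C₂V₂/C₁ = 9.52 × 10⁻³ × 1420 / 4.76 = 2.84 mL.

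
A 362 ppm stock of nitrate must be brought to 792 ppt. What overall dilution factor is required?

4.57 × 10⁵

Factor = C₀/C_target = 362 ppm / 792 ppt = 4.57 × 10⁵.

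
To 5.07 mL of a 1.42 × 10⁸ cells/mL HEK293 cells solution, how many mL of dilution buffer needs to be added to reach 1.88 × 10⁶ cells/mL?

378 mL

V₂ = C₁V₁/C₂ = 1.42 × 10⁸ × 5.07 / 1.88 × 10⁶ = 383 mL.
Diluent to add = V₂ − V₁ = 383 − 5.07 = 378 mL.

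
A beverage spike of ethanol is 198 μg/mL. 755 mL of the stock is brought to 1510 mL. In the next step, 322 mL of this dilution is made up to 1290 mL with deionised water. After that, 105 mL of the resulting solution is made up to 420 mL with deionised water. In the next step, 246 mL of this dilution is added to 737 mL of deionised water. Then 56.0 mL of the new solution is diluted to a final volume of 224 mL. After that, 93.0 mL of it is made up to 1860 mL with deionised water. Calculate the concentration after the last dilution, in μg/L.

Overall dilution factor = 2 × 4.006 × 4 × 3.996 × 4 × 20 = 1.02 × 10⁴.
198 μg/mL / 1.02 × 10⁴ = 0.0193 μg/mL = 19.3 μg/L.

19.3 μg/L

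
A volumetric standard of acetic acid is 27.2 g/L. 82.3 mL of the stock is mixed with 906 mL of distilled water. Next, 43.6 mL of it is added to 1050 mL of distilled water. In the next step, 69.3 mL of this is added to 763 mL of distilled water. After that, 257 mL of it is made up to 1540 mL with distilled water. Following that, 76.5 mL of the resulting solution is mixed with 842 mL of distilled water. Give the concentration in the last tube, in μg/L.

105 μg/L

Overall dilution factor = 12.01 × 25.08 × 12.01 × 5.992 × 12.01 = 2.60 × 10⁵.
27.2 g/L / 2.60 × 10⁵ = 1.05 × 10⁻⁴ g/L = 105 μg/L.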